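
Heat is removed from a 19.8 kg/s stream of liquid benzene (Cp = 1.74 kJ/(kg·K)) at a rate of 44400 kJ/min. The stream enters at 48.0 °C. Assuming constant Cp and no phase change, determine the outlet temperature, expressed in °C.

T_out = 26.5 °C

Q = 44400 kJ/min = 740 kJ/s
ΔT = Q/(ṁ·Cp) = 740/(19.8×1.74) = 21.479 K
T_out = 48.0 − 21.479 = 26.521 °C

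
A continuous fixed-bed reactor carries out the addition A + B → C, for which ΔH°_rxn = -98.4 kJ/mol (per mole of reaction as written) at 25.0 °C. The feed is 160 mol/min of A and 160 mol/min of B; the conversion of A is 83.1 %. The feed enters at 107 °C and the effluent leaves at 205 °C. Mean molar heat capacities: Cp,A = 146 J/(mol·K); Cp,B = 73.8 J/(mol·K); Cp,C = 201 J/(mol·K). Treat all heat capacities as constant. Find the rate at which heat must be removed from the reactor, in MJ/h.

Q_out = 605 MJ/h

Extent of reaction ξ = 0.831 × 160 = 132.96 mol/min
Reaction term: ξ·ΔH°_rxn = 132.96 × -98.4 = -13083 kJ/min
Sensible, feed 107→25 °C: -2883.8 kJ/min
Outlet flows (mol/min): A 27.04, B 27.04, C 132.96
Sensible, products 25→205 °C: 5880.3 kJ/min
Q = ΔH = -10087 kJ/min = -168.11 kW
Heat removed = 605.2 MJ/h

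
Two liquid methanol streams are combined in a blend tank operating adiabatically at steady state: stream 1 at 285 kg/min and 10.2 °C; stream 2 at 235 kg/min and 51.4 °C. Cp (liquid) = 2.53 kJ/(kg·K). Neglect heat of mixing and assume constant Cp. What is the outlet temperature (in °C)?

T_out = 28.8 °C

Adiabatic, steady state ⇒ Σ ṁᵢCp,ᵢ(T_out − Tᵢ) = 0
Σ ṁᵢCp,ᵢTᵢ = 285×2.53×10.2 + 235×2.53×51.4 = 37915
Σ ṁᵢCp,ᵢ = 285×2.53 + 235×2.53 = 1315.6
T_out = 37915 / 1315.6 = 28.819 °C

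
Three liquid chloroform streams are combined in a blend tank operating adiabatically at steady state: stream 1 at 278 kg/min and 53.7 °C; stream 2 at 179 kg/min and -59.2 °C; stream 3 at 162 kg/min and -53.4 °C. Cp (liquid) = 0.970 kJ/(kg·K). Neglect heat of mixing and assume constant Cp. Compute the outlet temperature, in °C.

T_out = -6.98 °C

Energy balance with Q = 0: Σ ṁᵢCp,ᵢ(T_out − Tᵢ) = 0
Σ ṁᵢCp,ᵢTᵢ = 278×0.970×53.7 + 179×0.970×-59.2 + 162×0.970×-53.4 = -4189.4
Σ ṁᵢCp,ᵢ = 278×0.970 + 179×0.970 + 162×0.970 = 600.43
T_out = -4189.4 / 600.43 = -6.9774 °C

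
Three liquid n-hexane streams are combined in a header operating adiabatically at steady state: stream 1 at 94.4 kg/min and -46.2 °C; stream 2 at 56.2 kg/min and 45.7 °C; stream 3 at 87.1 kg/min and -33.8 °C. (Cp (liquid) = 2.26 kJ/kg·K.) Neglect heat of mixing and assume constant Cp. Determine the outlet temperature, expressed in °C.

T_out = -19.9 °C

Adiabatic, steady state ⇒ Σ ṁᵢCp,ᵢ(T_out − Tᵢ) = 0
Σ ṁᵢCp,ᵢTᵢ = 94.4×2.26×-46.2 + 56.2×2.26×45.7 + 87.1×2.26×-33.8 = -10705
Σ ṁᵢCp,ᵢ = 94.4×2.26 + 56.2×2.26 + 87.1×2.26 = 537.2
T_out = -10705 / 537.2 = -19.928 °C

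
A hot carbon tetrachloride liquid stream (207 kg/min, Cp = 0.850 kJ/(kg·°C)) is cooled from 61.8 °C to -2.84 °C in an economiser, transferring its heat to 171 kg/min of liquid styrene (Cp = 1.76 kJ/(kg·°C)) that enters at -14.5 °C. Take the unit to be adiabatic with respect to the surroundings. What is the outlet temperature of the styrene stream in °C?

T_c,out = 23.3 °C

Heat released by hot stream: Q = 207 × 0.850 × (61.8 − -2.84) = 11373 kJ/min
Energy balance on cold side (adiabatic exchanger): Q = ṁ_c·Cp_c·(T_c,out − T_c,in)
T_c,out = -14.5 + 11373/(171 × 1.76) = 23.29 °C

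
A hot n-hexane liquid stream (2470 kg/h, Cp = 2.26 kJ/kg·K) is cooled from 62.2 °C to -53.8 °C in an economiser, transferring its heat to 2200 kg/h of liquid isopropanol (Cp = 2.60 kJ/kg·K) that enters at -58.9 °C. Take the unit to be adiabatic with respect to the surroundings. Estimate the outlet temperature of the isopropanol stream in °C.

T_c,out = 54.3 °C

Heat released by hot stream: Q = 2470 × 2.26 × (62.2 − -53.8) = 647540 kJ/h
Energy balance on cold side (adiabatic exchanger): Q = ṁ_c·Cp_c·(T_c,out − T_c,in)
T_c,out = -58.9 + 647540/(2200 × 2.60) = 54.305 °C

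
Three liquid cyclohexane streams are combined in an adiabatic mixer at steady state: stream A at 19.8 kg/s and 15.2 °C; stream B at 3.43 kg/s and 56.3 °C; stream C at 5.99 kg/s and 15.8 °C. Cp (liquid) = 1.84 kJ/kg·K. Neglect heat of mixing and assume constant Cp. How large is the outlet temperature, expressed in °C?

Adiabatic, steady state ⇒ Σ ṁᵢCp,ᵢ(T_out − Tᵢ) = 0
Σ ṁᵢCp,ᵢTᵢ = 19.8×1.84×15.2 + 3.43×1.84×56.3 + 5.99×1.84×15.8 = 1083.2
Σ ṁᵢCp,ᵢ = 19.8×1.84 + 3.43×1.84 + 5.99×1.84 = 53.765
T_out = 1083.2 / 53.765 = 20.148 °C

T_out = 20.1 °C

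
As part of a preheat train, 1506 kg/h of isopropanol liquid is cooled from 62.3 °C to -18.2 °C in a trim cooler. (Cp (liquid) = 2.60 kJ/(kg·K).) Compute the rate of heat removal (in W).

Q = ṁ·Cp·ΔT = 1506 × 2.60 × (-18.2 − 62.3) = -315210 kJ/h
Converting: 315210 / 3600 s = 87.557 kW
Cooling duty = 87557 W

Q_c = 87600 W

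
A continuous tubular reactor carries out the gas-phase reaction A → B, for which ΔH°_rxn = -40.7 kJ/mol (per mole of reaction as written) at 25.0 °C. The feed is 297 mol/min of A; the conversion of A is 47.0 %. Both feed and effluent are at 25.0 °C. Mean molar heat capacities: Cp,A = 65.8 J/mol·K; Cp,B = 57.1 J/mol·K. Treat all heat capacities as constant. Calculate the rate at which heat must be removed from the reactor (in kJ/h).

Q_out = 341000 kJ/h

Extent of reaction ξ = 0.470 × 297 = 139.59 mol/min
Reaction term: ξ·ΔH°_rxn = 139.59 × -40.7 = -5681.3 kJ/min
Q = ΔH = -5681.3 kJ/min = -94.689 kW
Heat removed = 340880 kJ/h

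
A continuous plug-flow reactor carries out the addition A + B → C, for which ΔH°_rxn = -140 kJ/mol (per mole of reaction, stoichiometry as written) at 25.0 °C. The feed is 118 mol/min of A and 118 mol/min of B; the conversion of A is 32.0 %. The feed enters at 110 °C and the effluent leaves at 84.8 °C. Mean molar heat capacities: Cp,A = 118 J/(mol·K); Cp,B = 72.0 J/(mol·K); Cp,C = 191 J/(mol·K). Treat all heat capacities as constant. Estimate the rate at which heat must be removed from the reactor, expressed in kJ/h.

Q_out = 351000 kJ/h

Extent of reaction ξ = 0.320 × 118 = 37.76 mol/min
Reaction term: ξ·ΔH°_rxn = 37.76 × -140 = -5286.4 kJ/min
Sensible, feed 110→25 °C: -1905.7 kJ/min
Outlet flows (mol/min): A 80.24, B 80.24, C 37.76
Sensible, products 25→84.8 °C: 1343 kJ/min
Q = ΔH = -5849.1 kJ/min = -97.485 kW
Heat removed = 350950 kJ/h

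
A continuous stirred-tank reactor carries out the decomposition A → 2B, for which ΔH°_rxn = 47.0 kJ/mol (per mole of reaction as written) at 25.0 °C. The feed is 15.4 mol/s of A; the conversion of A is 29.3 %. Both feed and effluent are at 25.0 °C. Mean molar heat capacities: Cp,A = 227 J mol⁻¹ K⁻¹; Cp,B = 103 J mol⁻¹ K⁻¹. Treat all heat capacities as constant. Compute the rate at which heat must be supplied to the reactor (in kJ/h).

Q_in = 763000 kJ/h

Extent of reaction ξ = 0.293 × 15.4 = 4.5122 mol/s
Reaction term: ξ·ΔH°_rxn = 4.5122 × 47.0 = 212.07 kJ/s
Q = ΔH = 212.07 kJ/s = 212.07 kW
Heat supplied = 763460 kJ/h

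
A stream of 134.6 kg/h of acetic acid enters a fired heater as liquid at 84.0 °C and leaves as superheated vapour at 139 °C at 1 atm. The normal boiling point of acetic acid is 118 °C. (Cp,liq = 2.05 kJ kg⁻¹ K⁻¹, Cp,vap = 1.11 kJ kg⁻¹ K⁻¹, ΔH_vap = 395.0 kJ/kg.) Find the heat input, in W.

liquid 84.0→118 °C: 69.7 kJ/kg
vaporisation at 118 °C: 395 kJ/kg
vapour 118→139 °C: 23.31 kJ/kg
Δh = 69.7 + 395 + 23.31 = 488.01 kJ/kg
Q = ṁ·Δh = 134.6 kg/h × 488.01 kJ/kg = 65686 kJ/h
|Q| = 18.246 kW = 18246 W

Q = 18200 W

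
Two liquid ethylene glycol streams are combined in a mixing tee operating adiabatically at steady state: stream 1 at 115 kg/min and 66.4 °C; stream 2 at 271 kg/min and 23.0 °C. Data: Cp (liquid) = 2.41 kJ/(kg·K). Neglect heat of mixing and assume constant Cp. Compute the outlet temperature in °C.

Adiabatic, steady state ⇒ Σ ṁᵢCp,ᵢ(T_out − Tᵢ) = 0
T_out = Σ ṁᵢCp,ᵢTᵢ / Σ ṁᵢCp,ᵢ
      = 33424 / 930.26 = 35.93 °C

T_out = 35.9 °C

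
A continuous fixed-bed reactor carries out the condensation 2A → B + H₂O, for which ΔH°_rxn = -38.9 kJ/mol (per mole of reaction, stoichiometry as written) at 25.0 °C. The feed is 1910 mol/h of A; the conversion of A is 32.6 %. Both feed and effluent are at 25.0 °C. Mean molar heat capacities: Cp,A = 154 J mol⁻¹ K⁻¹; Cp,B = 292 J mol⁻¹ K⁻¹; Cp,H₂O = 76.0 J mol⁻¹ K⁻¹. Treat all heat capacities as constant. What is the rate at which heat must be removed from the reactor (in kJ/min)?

Extent of reaction ξ = 0.326 × 1910 / 2 = 311.33 mol/h
Reaction term: ξ·ΔH°_rxn = 311.33 × -38.9 = -12111 kJ/h
Q = ΔH = -12111 kJ/h = -3.3641 kW
Heat removed = 201.85 kJ/min

Q_out = 202 kJ/min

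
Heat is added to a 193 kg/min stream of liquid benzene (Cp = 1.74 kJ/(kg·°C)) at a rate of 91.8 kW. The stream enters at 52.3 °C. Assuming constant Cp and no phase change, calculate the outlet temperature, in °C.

T_out = 68.7 °C

Q = 91.8 kW = 5508 kJ/min
ΔT = Q/(ṁ·Cp) = 5508/(193×1.74) = 16.402 K
T_out = 52.3 + 16.402 = 68.702 °C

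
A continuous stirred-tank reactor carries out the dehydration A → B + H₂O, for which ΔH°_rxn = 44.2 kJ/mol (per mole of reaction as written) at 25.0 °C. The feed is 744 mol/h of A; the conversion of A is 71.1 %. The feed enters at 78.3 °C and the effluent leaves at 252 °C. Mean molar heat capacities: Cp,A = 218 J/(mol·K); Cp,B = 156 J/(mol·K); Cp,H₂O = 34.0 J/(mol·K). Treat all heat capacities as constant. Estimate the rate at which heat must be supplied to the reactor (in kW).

Q_in = 13.4 kW

Extent of reaction ξ = 0.711 × 744 = 528.98 mol/h
Reaction term: ξ·ΔH°_rxn = 528.98 × 44.2 = 23381 kJ/h
Sensible, feed 78.3→25 °C: -8644.8 kJ/h
Outlet flows (mol/h): A 215.02, B 528.98, H₂O 528.98
Sensible, products 25→252 °C: 33455 kJ/h
Q = ΔH = 48192 kJ/h = 13.387 kW
Heat supplied = 13.387 kW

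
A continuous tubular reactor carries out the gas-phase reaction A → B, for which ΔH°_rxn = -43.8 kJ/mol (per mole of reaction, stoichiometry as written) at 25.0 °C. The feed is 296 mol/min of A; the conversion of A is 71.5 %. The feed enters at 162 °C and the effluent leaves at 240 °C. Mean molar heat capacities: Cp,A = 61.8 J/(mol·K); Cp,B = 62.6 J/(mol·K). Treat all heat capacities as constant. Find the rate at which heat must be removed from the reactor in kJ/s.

Extent of reaction ξ = 0.715 × 296 = 211.64 mol/min
Reaction term: ξ·ΔH°_rxn = 211.64 × -43.8 = -9269.8 kJ/min
Sensible, feed 162→25 °C: -2506.1 kJ/min
Outlet flows (mol/min): A 84.36, B 211.64
Sensible, products 25→240 °C: 3969.4 kJ/min
Q = ΔH = -7806.6 kJ/min = -130.11 kW
Heat removed = 130.11 kJ/s

Q_out = 130 kJ/s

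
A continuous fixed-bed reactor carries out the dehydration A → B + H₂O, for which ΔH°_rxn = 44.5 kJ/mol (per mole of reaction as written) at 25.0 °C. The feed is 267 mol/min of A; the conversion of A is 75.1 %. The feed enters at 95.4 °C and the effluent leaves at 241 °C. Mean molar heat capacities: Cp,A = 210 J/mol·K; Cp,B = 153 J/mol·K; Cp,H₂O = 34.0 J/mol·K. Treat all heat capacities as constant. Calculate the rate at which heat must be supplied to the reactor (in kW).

Extent of reaction ξ = 0.751 × 267 = 200.52 mol/min
Reaction term: ξ·ΔH°_rxn = 200.52 × 44.5 = 8923 kJ/min
Sensible, feed 95.4→25 °C: -3947.3 kJ/min
Outlet flows (mol/min): A 66.483, B 200.52, H₂O 200.52
Sensible, products 25→241 °C: 11115 kJ/min
Q = ΔH = 16091 kJ/min = 268.18 kW
Heat supplied = 268.18 kW

Q_in = 268 kW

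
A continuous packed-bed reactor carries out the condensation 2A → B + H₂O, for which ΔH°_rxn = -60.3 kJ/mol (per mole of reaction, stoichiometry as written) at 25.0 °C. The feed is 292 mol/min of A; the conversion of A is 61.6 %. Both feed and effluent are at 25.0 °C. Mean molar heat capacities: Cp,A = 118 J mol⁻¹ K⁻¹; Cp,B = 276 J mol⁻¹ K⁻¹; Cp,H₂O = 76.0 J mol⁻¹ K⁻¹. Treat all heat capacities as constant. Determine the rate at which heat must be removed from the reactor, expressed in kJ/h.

Q_out = 325000 kJ/h

Extent of reaction ξ = 0.616 × 292 / 2 = 89.936 mol/min
Reaction term: ξ·ΔH°_rxn = 89.936 × -60.3 = -5423.1 kJ/min
Q = ΔH = -5423.1 kJ/min = -90.386 kW
Heat removed = 325390 kJ/h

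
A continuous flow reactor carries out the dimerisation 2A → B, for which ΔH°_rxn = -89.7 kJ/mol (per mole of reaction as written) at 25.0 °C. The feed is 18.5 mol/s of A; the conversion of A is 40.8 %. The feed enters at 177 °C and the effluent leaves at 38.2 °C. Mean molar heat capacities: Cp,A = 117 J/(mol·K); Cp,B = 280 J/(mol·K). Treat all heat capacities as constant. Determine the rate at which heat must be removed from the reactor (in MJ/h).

Q_out = 2290 MJ/h

Extent of reaction ξ = 0.408 × 18.5 / 2 = 3.774 mol/s
Reaction term: ξ·ΔH°_rxn = 3.774 × -89.7 = -338.53 kJ/s
Sensible, feed 177→25 °C: -329 kJ/s
Outlet flows (mol/s): A 10.952, B 3.774
Sensible, products 25→38.2 °C: 30.863 kJ/s
Q = ΔH = -636.67 kJ/s = -636.67 kW
Heat removed = 2292 MJ/h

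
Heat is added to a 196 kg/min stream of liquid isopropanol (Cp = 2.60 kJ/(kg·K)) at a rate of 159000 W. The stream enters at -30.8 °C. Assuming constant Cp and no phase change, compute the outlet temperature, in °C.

T_out = -12.1 °C

Q = 159000 W = 9540 kJ/min
ΔT = Q/(ṁ·Cp) = 9540/(196×2.60) = 18.721 K
T_out = -30.8 + 18.721 = -12.079 °C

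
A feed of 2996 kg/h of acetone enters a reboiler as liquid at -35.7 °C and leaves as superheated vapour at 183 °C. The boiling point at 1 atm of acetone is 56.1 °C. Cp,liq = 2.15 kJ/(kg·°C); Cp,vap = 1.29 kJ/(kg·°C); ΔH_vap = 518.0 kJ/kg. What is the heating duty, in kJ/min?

liquid -35.7→56.1 °C: 197.37 kJ/kg
vaporisation at 56.1 °C: 518 kJ/kg
vapour 56.1→183 °C: 163.7 kJ/kg
Δh = 197.37 + 518 + 163.7 = 879.07 kJ/kg
Q = ṁ·Δh = 2996 kg/h × 879.07 kJ/kg = 2.6337e+06 kJ/h
|Q| = 731.58 kW = 43895 kJ/min

Q = 43900 kJ/min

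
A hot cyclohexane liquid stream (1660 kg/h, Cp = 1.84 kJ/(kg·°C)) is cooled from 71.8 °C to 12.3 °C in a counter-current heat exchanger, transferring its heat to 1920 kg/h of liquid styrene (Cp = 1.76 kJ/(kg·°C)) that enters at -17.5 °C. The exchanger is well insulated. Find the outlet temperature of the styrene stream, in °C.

Heat released by hot stream: Q = 1660 × 1.84 × (71.8 − 12.3) = 181740 kJ/h
Energy balance on cold side (adiabatic exchanger): Q = ṁ_c·Cp_c·(T_c,out − T_c,in)
T_c,out = -17.5 + 181740/(1920 × 1.76) = 36.281 °C

T_c,out = 36.3 °C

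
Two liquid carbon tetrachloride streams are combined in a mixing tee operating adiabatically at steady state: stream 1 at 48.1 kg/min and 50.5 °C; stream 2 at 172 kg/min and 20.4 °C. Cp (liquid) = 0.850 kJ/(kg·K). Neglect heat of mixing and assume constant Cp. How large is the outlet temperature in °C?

T_out = 27.0 °C

Adiabatic, steady state ⇒ Σ ṁᵢCp,ᵢ(T_out − Tᵢ) = 0
Σ ṁᵢCp,ᵢTᵢ = 48.1×0.850×50.5 + 172×0.850×20.4 = 5047.2
Σ ṁᵢCp,ᵢ = 48.1×0.850 + 172×0.850 = 187.08
T_out = 5047.2 / 187.08 = 26.978 °C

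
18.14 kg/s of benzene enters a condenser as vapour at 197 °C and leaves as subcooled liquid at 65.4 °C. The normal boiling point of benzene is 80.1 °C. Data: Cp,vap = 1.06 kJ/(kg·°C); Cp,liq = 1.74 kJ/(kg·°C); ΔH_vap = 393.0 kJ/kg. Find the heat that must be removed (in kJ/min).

Q_c = 590000 kJ/min

vapour 197→80.1 °C: -123.91 kJ/kg
condensation at 80.1 °C: -393 kJ/kg
liquid 80.1→65.4 °C: -25.578 kJ/kg
Δh = -123.91 + -393 + -25.578 = -542.49 kJ/kg
Q = ṁ·Δh = 18.14 kg/s × -542.49 kJ/kg = -9840.8 kJ/s
|Q| = 9840.8 kW = 590450 kJ/min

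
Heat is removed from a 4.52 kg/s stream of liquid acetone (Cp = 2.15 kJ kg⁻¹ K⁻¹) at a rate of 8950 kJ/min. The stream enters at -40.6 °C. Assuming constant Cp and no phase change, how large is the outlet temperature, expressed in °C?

Q = 8950 kJ/min = 149.17 kJ/s
ΔT = Q/(ṁ·Cp) = 149.17/(4.52×2.15) = 15.35 K
T_out = -40.6 − 15.35 = -55.95 °C

T_out = -55.9 °C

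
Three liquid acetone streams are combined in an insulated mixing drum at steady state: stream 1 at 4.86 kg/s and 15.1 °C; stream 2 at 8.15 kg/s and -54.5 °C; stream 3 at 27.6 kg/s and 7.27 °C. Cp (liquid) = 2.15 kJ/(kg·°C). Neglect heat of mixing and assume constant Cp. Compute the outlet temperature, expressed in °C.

T_out = -4.19 °C

Adiabatic, steady state ⇒ Σ ṁᵢCp,ᵢ(T_out − Tᵢ) = 0
T_out = Σ ṁᵢCp,ᵢTᵢ / Σ ṁᵢCp,ᵢ
      = -365.79 / 87.312 = -4.1895 °C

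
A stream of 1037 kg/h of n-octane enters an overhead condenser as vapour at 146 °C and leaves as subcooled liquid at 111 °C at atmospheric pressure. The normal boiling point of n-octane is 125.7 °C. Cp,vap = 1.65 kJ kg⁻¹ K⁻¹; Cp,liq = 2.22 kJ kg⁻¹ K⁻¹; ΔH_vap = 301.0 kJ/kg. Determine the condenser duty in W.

vapour 146→125.7 °C: -33.495 kJ/kg
condensation at 125.7 °C: -301 kJ/kg
liquid 125.7→111 °C: -32.634 kJ/kg
Δh = -33.495 + -301 + -32.634 = -367.13 kJ/kg
Q = ṁ·Δh = 1037 kg/h × -367.13 kJ/kg = -380710 kJ/h
|Q| = 105.75 kW = 105750 W

Q_c = 106000 W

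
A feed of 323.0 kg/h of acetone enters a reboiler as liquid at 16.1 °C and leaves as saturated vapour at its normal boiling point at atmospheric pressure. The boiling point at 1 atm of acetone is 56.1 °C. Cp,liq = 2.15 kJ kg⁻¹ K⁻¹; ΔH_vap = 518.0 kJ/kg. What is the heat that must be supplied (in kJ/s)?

Q = 54.2 kJ/s

liquid 16.1→56.1 °C: 86 kJ/kg
vaporisation at 56.1 °C: 518 kJ/kg
Δh = 86 + 518 = 604 kJ/kg
Q = ṁ·Δh = 323.0 kg/h × 604 kJ/kg = 195090 kJ/h
|Q| = 54.192 kW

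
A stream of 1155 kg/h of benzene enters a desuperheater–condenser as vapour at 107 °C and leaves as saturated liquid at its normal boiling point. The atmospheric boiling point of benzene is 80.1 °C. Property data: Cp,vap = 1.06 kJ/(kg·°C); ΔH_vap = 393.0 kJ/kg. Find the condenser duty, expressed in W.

Q_c = 135000 W

vapour 107→80.1 °C: -28.514 kJ/kg
condensation at 80.1 °C: -393 kJ/kg
Δh = -28.514 + -393 = -421.51 kJ/kg
Q = ṁ·Δh = 1155 kg/h × -421.51 kJ/kg = -486850 kJ/h
|Q| = 135.24 kW = 135240 W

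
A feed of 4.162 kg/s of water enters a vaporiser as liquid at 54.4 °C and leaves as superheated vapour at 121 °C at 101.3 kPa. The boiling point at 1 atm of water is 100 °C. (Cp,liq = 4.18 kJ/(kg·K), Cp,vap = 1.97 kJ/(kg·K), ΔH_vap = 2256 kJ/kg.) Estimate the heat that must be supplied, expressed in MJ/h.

Q = 37300 MJ/h

liquid 54.4→100 °C: 190.61 kJ/kg
vaporisation at 100 °C: 2256 kJ/kg
vapour 100→121 °C: 41.37 kJ/kg
Δh = 190.61 + 2256 + 41.37 = 2488 kJ/kg
Q = ṁ·Δh = 4.162 kg/s × 2488 kJ/kg = 10355 kJ/s
|Q| = 10355 kW = 37278 MJ/h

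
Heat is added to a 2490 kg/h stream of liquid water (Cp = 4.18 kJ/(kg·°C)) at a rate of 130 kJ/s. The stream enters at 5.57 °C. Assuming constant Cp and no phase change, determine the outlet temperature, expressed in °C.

T_out = 50.5 °C

Q = 130 kJ/s = 468000 kJ/h
ΔT = Q/(ṁ·Cp) = 468000/(2490×4.18) = 44.965 K
T_out = 5.57 + 44.965 = 50.535 °C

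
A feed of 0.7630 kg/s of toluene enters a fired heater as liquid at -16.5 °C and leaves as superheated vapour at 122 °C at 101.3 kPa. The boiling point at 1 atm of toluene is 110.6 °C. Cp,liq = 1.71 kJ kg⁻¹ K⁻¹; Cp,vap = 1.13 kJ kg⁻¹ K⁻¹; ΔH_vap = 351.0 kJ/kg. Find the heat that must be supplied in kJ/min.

liquid -16.5→110.6 °C: 217.34 kJ/kg
vaporisation at 110.6 °C: 351 kJ/kg
vapour 110.6→122 °C: 12.882 kJ/kg
Δh = 217.34 + 351 + 12.882 = 581.22 kJ/kg
Q = ṁ·Δh = 0.7630 kg/s × 581.22 kJ/kg = 443.47 kJ/s
|Q| = 443.47 kW = 26608 kJ/min

Q = 26600 kJ/min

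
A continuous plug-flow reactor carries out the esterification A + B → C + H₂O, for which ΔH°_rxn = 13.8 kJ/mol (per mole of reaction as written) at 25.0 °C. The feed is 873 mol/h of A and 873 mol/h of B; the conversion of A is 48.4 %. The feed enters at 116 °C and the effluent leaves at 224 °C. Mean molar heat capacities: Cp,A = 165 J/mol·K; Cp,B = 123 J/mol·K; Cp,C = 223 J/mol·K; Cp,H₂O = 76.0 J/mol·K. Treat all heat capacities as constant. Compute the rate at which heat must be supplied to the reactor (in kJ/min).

Extent of reaction ξ = 0.484 × 873 = 422.53 mol/h
Reaction term: ξ·ΔH°_rxn = 422.53 × 13.8 = 5830.9 kJ/h
Sensible, feed 116→25 °C: -22880 kJ/h
Outlet flows (mol/h): A 450.47, B 450.47, C 422.53, H₂O 422.53
Sensible, products 25→224 °C: 50958 kJ/h
Q = ΔH = 33910 kJ/h = 9.4193 kW
Heat supplied = 565.16 kJ/min

Q_in = 565 kJ/min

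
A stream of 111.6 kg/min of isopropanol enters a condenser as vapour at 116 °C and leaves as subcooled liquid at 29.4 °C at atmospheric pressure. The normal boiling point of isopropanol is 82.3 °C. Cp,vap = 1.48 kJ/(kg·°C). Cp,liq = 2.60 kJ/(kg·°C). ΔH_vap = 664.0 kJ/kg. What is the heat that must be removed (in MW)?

vapour 116→82.3 °C: -49.876 kJ/kg
condensation at 82.3 °C: -664 kJ/kg
liquid 82.3→29.4 °C: -137.54 kJ/kg
Δh = -49.876 + -664 + -137.54 = -851.42 kJ/kg
Q = ṁ·Δh = 111.6 kg/min × -851.42 kJ/kg = -95018 kJ/min
|Q| = 1583.6 kW = 1.5836 MW

Q_c = 1.58 MW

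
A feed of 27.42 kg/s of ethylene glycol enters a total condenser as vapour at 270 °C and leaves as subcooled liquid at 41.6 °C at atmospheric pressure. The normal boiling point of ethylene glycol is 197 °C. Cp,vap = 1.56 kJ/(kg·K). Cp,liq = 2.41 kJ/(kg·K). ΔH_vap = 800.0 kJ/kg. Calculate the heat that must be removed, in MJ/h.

Q_c = 127000 MJ/h

vapour 270→197 °C: -113.88 kJ/kg
condensation at 197 °C: -800 kJ/kg
liquid 197→41.6 °C: -374.51 kJ/kg
Δh = -113.88 + -800 + -374.51 = -1288.4 kJ/kg
Q = ṁ·Δh = 27.42 kg/s × -1288.4 kJ/kg = -35328 kJ/s
|Q| = 35328 kW = 127180 MJ/h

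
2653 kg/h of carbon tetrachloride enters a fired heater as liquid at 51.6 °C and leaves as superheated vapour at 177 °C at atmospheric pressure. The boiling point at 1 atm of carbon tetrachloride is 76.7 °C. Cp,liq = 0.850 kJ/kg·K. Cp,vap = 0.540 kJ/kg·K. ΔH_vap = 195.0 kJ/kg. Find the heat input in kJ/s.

liquid 51.6→76.7 °C: 21.335 kJ/kg
vaporisation at 76.7 °C: 195 kJ/kg
vapour 76.7→177 °C: 54.162 kJ/kg
Δh = 21.335 + 195 + 54.162 = 270.5 kJ/kg
Q = ṁ·Δh = 2653 kg/h × 270.5 kJ/kg = 717630 kJ/h
|Q| = 199.34 kW

Q = 199 kJ/s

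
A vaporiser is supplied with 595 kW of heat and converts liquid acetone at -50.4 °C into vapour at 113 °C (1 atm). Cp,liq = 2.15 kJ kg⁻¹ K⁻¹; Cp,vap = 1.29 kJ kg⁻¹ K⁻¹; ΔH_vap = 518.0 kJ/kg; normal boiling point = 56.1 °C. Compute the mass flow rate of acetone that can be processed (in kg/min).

Δh = 2.15×(56.1−-50.4) + 518.0 + 1.29×(113−56.1) = 820.38 kJ/kg
Q = 595 kW = 595 kJ/s = 35700 kJ/min
ṁ = Q/Δh = 35700 / 820.38 = 43.517 kg/min

ṁ = 43.5 kg/min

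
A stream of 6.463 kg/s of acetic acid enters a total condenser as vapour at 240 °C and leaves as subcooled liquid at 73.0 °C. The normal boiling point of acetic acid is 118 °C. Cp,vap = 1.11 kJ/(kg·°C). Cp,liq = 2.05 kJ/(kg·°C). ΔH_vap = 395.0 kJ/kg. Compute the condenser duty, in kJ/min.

Q_c = 241000 kJ/min

vapour 240→118 °C: -135.42 kJ/kg
condensation at 118 °C: -395 kJ/kg
liquid 118→73.0 °C: -92.25 kJ/kg
Δh = -135.42 + -395 + -92.25 = -622.67 kJ/kg
Q = ṁ·Δh = 6.463 kg/s × -622.67 kJ/kg = -4024.3 kJ/s
|Q| = 4024.3 kW = 241460 kJ/min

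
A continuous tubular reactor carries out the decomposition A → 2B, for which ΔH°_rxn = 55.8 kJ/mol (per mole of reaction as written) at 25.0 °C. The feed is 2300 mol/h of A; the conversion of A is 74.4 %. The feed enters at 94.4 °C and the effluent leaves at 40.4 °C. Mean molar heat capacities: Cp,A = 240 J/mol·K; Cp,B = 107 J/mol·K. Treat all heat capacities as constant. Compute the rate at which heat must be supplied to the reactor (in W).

Extent of reaction ξ = 0.744 × 2300 = 1711.2 mol/h
Reaction term: ξ·ΔH°_rxn = 1711.2 × 55.8 = 95485 kJ/h
Sensible, feed 94.4→25 °C: -38309 kJ/h
Outlet flows (mol/h): A 588.8, B 3422.4
Sensible, products 25→40.4 °C: 7815.6 kJ/h
Q = ΔH = 64992 kJ/h = 18.053 kW
Heat supplied = 18053 W

Q_in = 18100 W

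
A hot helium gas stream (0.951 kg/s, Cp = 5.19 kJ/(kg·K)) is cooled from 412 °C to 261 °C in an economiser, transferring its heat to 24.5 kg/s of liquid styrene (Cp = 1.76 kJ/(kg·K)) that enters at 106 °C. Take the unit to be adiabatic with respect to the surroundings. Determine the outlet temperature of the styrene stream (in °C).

Heat released by hot stream: Q = 0.951 × 5.19 × (412 − 261) = 745.29 kJ/s
Energy balance on cold side (adiabatic exchanger): Q = ṁ_c·Cp_c·(T_c,out − T_c,in)
T_c,out = 106 + 745.29/(24.5 × 1.76) = 123.28 °C

T_c,out = 123 °C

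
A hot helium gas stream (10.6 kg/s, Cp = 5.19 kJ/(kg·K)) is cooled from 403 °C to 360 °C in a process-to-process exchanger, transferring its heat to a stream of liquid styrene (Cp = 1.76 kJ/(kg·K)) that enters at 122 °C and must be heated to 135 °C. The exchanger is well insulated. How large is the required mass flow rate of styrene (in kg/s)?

ṁ_c = 103 kg/s

Heat released by hot stream: Q = 10.6 × 5.19 × (403 − 360) = 2365.6 kJ/s
Energy balance on cold side (adiabatic exchanger): Q = ṁ_c·Cp_c·(T_c,out − T_c,in)
ṁ_c = 2365.6 / [1.76 × (135 − 122)] = 103.39 kg/s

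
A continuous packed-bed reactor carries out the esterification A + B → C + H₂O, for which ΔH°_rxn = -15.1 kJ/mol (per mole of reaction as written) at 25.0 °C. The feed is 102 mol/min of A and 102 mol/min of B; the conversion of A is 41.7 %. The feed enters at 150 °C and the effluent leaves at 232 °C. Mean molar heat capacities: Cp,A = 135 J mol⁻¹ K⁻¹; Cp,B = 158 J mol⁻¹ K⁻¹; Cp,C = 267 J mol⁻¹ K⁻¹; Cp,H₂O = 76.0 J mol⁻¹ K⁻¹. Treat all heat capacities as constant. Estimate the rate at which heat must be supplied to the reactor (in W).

Q_in = 37500 W

Extent of reaction ξ = 0.417 × 102 = 42.534 mol/min
Reaction term: ξ·ΔH°_rxn = 42.534 × -15.1 = -642.26 kJ/min
Sensible, feed 150→25 °C: -3735.8 kJ/min
Outlet flows (mol/min): A 59.466, B 59.466, C 42.534, H₂O 42.534
Sensible, products 25→232 °C: 6626.6 kJ/min
Q = ΔH = 2248.6 kJ/min = 37.477 kW
Heat supplied = 37477 W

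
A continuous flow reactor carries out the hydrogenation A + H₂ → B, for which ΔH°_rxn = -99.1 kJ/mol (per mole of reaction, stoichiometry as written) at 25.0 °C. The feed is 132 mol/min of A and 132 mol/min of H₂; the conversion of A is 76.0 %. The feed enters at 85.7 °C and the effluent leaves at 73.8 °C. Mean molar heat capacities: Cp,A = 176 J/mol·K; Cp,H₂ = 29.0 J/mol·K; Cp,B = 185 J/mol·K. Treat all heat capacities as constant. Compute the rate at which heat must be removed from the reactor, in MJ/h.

Extent of reaction ξ = 0.760 × 132 = 100.32 mol/min
Reaction term: ξ·ΔH°_rxn = 100.32 × -99.1 = -9941.7 kJ/min
Sensible, feed 85.7→25 °C: -1642.5 kJ/min
Outlet flows (mol/min): A 31.68, H₂ 31.68, B 100.32
Sensible, products 25→73.8 °C: 1222.6 kJ/min
Q = ΔH = -10362 kJ/min = -172.69 kW
Heat removed = 621.7 MJ/h

Q_out = 622 MJ/h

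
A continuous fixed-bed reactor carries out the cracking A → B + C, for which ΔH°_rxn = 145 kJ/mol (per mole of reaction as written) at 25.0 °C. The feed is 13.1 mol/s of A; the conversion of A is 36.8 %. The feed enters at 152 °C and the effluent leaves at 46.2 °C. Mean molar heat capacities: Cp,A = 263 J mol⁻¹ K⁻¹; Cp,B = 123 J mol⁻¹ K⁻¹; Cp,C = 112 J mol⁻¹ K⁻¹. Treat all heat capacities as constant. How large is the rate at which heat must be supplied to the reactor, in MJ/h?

Extent of reaction ξ = 0.368 × 13.1 = 4.8208 mol/s
Reaction term: ξ·ΔH°_rxn = 4.8208 × 145 = 699.02 kJ/s
Sensible, feed 152→25 °C: -437.55 kJ/s
Outlet flows (mol/s): A 8.2792, B 4.8208, C 4.8208
Sensible, products 25→46.2 °C: 70.179 kJ/s
Q = ΔH = 331.64 kJ/s = 331.64 kW
Heat supplied = 1193.9 MJ/h

Q_in = 1190 MJ/h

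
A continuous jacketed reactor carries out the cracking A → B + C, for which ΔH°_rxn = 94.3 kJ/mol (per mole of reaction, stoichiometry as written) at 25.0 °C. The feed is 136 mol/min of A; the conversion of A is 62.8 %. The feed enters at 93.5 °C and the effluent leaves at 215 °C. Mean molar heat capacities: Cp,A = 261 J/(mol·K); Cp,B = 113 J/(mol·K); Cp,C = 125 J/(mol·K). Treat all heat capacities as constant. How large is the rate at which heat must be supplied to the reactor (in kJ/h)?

Extent of reaction ξ = 0.628 × 136 = 85.408 mol/min
Reaction term: ξ·ΔH°_rxn = 85.408 × 94.3 = 8054 kJ/min
Sensible, feed 93.5→25 °C: -2431.5 kJ/min
Outlet flows (mol/min): A 50.592, B 85.408, C 85.408
Sensible, products 25→215 °C: 6371 kJ/min
Q = ΔH = 11994 kJ/min = 199.89 kW
Heat supplied = 719610 kJ/h

Q_in = 720000 kJ/h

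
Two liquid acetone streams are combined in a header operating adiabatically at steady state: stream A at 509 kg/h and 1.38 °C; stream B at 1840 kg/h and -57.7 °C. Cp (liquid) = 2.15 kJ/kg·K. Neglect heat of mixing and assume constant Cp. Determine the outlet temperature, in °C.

No heat crosses the boundary, so H_out = H_in.
T_out = Σ ṁᵢCp,ᵢTᵢ / Σ ṁᵢCp,ᵢ
      = -226750 / 5050.4 = -44.898 °C

T_out = -44.9 °C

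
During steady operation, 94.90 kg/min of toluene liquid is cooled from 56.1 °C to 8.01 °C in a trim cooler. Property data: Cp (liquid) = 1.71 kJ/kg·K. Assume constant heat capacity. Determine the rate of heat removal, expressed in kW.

Q = ṁ·Cp·ΔT = 94.90 × 1.71 × (8.01 − 56.1) = -7804 kJ/min
Converting: 7804 / 60 s = 130.07 kW

Q_c = 130 kW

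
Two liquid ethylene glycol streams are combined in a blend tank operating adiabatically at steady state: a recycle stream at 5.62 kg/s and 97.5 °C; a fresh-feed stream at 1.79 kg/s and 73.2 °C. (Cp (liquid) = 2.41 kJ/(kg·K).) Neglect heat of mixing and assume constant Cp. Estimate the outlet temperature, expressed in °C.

No heat crosses the boundary, so H_out = H_in.
T_out = Σ ṁᵢCp,ᵢTᵢ / Σ ṁᵢCp,ᵢ
      = 1636.3 / 17.858 = 91.63 °C

T_out = 91.6 °C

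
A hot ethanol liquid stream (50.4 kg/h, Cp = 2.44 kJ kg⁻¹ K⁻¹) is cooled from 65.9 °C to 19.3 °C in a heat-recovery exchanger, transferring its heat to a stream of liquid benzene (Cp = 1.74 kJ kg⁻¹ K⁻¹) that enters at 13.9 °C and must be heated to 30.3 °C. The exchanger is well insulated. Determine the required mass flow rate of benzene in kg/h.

ṁ_c = 201 kg/h

Heat released by hot stream: Q = 50.4 × 2.44 × (65.9 − 19.3) = 5730.7 kJ/h
Energy balance on cold side (adiabatic exchanger): Q = ṁ_c·Cp_c·(T_c,out − T_c,in)
ṁ_c = 5730.7 / [1.74 × (30.3 − 13.9)] = 200.82 kg/h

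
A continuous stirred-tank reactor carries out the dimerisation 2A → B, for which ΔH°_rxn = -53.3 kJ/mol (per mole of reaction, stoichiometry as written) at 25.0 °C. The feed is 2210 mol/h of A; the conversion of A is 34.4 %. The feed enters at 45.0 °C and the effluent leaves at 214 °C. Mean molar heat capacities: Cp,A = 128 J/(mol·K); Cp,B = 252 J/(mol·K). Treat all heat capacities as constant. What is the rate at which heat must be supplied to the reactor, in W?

Q_in = 7570 W

Extent of reaction ξ = 0.344 × 2210 / 2 = 380.12 mol/h
Reaction term: ξ·ΔH°_rxn = 380.12 × -53.3 = -20260 kJ/h
Sensible, feed 45.0→25 °C: -5657.6 kJ/h
Outlet flows (mol/h): A 1449.8, B 380.12
Sensible, products 25→214 °C: 53177 kJ/h
Q = ΔH = 27259 kJ/h = 7.5719 kW
Heat supplied = 7571.9 W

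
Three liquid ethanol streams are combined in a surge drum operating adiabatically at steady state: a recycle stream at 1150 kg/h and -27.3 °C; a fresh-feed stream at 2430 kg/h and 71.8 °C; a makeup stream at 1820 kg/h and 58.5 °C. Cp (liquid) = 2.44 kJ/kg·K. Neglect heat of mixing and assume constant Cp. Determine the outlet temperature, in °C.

T_out = 46.2 °C

Adiabatic, steady state ⇒ Σ ṁᵢCp,ᵢ(T_out − Tᵢ) = 0
T_out = Σ ṁᵢCp,ᵢTᵢ / Σ ṁᵢCp,ᵢ
      = 608900 / 13176 = 46.213 °C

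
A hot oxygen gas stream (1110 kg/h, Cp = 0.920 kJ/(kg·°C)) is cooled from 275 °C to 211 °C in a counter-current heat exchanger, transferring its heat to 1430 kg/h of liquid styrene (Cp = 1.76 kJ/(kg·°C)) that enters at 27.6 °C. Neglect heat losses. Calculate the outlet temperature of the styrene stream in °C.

Heat released by hot stream: Q = 1110 × 0.920 × (275 − 211) = 65357 kJ/h
Energy balance on cold side (adiabatic exchanger): Q = ṁ_c·Cp_c·(T_c,out − T_c,in)
T_c,out = 27.6 + 65357/(1430 × 1.76) = 53.568 °C

T_c,out = 53.6 °C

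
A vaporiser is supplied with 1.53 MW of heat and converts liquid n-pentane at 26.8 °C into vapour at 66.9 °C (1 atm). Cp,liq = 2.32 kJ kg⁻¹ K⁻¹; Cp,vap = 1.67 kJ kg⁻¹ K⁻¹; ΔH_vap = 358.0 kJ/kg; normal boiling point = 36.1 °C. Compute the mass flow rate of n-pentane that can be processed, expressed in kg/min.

ṁ = 213 kg/min

Δh = 2.32×(36.1−26.8) + 358.0 + 1.67×(66.9−36.1) = 431.01 kJ/kg
Q = 1.53 MW = 1530 kJ/s = 91800 kJ/min
ṁ = Q/Δh = 91800 / 431.01 = 212.99 kg/min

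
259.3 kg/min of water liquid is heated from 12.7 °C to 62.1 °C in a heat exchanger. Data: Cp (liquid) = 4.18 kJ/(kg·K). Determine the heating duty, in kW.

Q = ṁ·Cp·ΔT = 259.3 × 4.18 × (62.1 − 12.7) = 53543 kJ/min
Converting: 53543 / 60 s = 892.39 kW

Q = 892 kW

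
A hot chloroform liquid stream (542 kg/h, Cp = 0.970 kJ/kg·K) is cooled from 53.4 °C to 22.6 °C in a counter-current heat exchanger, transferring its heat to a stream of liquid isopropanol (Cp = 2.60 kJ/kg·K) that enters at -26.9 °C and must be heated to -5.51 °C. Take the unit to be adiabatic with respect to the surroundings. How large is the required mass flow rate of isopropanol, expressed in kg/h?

Heat released by hot stream: Q = 542 × 0.970 × (53.4 − 22.6) = 16193 kJ/h
Energy balance on cold side (adiabatic exchanger): Q = ṁ_c·Cp_c·(T_c,out − T_c,in)
ṁ_c = 16193 / [2.60 × (-5.51 − -26.9)] = 291.16 kg/h

ṁ_c = 291 kg/h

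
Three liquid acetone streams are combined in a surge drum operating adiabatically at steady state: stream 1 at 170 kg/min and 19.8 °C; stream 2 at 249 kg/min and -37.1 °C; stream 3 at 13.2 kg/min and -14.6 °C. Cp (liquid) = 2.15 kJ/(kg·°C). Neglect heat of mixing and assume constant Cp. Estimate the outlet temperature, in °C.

T_out = -14.0 °C

No heat crosses the boundary, so H_out = H_in.
T_out = Σ ṁᵢCp,ᵢTᵢ / Σ ṁᵢCp,ᵢ
      = -13039 / 929.23 = -14.032 °C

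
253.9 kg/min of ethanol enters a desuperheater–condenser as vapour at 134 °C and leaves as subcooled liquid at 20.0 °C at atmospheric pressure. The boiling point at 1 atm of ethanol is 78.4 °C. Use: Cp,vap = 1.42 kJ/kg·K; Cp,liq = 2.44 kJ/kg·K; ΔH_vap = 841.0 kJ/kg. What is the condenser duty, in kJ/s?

vapour 134→78.4 °C: -78.952 kJ/kg
condensation at 78.4 °C: -841 kJ/kg
liquid 78.4→20.0 °C: -142.5 kJ/kg
Δh = -78.952 + -841 + -142.5 = -1062.4 kJ/kg
Q = ṁ·Δh = 253.9 kg/min × -1062.4 kJ/kg = -269760 kJ/min
|Q| = 4495.9 kW

Q_c = 4500 kJ/s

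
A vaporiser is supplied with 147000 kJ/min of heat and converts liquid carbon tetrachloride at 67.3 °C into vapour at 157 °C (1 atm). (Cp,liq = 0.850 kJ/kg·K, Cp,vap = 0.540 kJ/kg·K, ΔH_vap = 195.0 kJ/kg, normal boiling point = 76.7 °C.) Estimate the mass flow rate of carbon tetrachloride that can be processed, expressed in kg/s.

ṁ = 9.95 kg/s

Δh = 0.850×(76.7−67.3) + 195.0 + 0.540×(157−76.7) = 246.35 kJ/kg
Q = 147000 kJ/min = 2450 kJ/s = 2450 kJ/s
ṁ = Q/Δh = 2450 / 246.35 = 9.9451 kg/s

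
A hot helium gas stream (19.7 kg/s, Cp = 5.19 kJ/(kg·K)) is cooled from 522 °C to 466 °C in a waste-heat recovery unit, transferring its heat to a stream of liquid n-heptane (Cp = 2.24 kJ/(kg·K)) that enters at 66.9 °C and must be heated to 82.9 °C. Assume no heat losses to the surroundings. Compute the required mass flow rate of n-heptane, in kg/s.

ṁ_c = 160 kg/s

Heat released by hot stream: Q = 19.7 × 5.19 × (522 − 466) = 5725.6 kJ/s
Energy balance on cold side (adiabatic exchanger): Q = ṁ_c·Cp_c·(T_c,out − T_c,in)
ṁ_c = 5725.6 / [2.24 × (82.9 − 66.9)] = 159.75 kg/s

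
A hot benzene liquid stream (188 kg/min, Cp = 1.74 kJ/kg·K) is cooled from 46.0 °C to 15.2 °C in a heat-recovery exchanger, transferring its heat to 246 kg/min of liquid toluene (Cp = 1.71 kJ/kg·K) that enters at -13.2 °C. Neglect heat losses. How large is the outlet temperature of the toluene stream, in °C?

T_c,out = 10.8 °C

Heat released by hot stream: Q = 188 × 1.74 × (46.0 − 15.2) = 10075 kJ/min
Energy balance on cold side (adiabatic exchanger): Q = ṁ_c·Cp_c·(T_c,out − T_c,in)
T_c,out = -13.2 + 10075/(246 × 1.71) = 10.751 °C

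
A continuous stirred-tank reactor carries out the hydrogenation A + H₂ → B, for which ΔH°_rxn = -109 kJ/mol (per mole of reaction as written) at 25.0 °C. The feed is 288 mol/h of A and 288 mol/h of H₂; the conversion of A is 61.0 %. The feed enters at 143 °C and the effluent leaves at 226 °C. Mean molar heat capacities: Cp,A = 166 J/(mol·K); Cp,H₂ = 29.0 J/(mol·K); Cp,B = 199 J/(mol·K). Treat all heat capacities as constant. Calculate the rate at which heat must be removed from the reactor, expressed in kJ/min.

Extent of reaction ξ = 0.610 × 288 = 175.68 mol/h
Reaction term: ξ·ΔH°_rxn = 175.68 × -109 = -19149 kJ/h
Sensible, feed 143→25 °C: -6626.9 kJ/h
Outlet flows (mol/h): A 112.32, H₂ 112.32, B 175.68
Sensible, products 25→226 °C: 11429 kJ/h
Q = ΔH = -14347 kJ/h = -3.9852 kW
Heat removed = 239.11 kJ/min

Q_out = 239 kJ/min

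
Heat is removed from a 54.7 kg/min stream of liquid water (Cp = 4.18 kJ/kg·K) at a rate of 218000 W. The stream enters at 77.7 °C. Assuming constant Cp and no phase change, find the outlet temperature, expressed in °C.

Q = 218000 W = 13080 kJ/min
ΔT = Q/(ṁ·Cp) = 13080/(54.7×4.18) = 57.206 K
T_out = 77.7 − 57.206 = 20.494 °C

T_out = 20.5 °C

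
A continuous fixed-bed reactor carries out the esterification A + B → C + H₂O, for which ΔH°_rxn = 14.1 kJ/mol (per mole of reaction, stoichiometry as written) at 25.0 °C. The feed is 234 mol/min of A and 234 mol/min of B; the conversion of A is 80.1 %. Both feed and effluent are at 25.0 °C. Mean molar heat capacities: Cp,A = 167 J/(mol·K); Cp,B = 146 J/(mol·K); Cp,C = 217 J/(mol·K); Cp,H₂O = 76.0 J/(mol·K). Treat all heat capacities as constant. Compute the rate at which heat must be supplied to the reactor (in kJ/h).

Extent of reaction ξ = 0.801 × 234 = 187.43 mol/min
Reaction term: ξ·ΔH°_rxn = 187.43 × 14.1 = 2642.8 kJ/min
Q = ΔH = 2642.8 kJ/min = 44.047 kW
Heat supplied = 158570 kJ/h

Q_in = 159000 kJ/h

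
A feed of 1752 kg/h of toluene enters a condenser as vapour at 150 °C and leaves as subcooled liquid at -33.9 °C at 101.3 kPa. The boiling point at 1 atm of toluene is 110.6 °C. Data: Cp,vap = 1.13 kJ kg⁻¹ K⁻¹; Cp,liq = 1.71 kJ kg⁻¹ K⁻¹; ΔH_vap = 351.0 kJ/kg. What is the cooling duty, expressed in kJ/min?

Q_c = 18800 kJ/min

vapour 150→110.6 °C: -44.522 kJ/kg
condensation at 110.6 °C: -351 kJ/kg
liquid 110.6→-33.9 °C: -247.09 kJ/kg
Δh = -44.522 + -351 + -247.09 = -642.62 kJ/kg
Q = ṁ·Δh = 1752 kg/h × -642.62 kJ/kg = -1.1259e+06 kJ/h
|Q| = 312.74 kW = 18764 kJ/min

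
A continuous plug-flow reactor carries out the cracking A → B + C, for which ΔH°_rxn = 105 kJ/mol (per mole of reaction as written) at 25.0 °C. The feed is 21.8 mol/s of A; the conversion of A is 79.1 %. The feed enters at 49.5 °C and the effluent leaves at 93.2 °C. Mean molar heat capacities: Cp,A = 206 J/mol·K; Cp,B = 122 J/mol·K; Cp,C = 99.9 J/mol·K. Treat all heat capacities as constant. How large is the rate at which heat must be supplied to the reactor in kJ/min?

Q_in = 122000 kJ/min

Extent of reaction ξ = 0.791 × 21.8 = 17.244 mol/s
Reaction term: ξ·ΔH°_rxn = 17.244 × 105 = 1810.6 kJ/s
Sensible, feed 49.5→25 °C: -110.02 kJ/s
Outlet flows (mol/s): A 4.5562, B 17.244, C 17.244
Sensible, products 25→93.2 °C: 324.97 kJ/s
Q = ΔH = 2025.5 kJ/s = 2025.5 kW
Heat supplied = 121530 kJ/min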